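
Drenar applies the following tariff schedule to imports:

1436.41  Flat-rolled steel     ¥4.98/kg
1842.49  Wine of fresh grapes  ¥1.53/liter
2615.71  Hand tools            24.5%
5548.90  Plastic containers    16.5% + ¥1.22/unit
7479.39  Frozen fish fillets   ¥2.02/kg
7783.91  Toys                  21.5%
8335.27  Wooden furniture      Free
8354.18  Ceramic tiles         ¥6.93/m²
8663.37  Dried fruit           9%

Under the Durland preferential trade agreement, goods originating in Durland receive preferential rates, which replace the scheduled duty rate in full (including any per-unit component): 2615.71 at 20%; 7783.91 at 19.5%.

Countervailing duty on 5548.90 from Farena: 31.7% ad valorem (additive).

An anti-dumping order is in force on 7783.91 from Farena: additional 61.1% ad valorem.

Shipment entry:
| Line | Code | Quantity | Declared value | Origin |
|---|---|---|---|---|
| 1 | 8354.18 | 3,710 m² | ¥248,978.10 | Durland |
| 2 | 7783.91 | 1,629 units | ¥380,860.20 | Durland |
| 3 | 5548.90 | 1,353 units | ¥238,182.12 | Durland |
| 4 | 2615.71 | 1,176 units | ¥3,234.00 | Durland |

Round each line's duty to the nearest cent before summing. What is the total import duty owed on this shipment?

¥141,575.55

Line 1 (8354.18, Durland, 3,710 m², ¥248,978.10):
Base rate for 8354.18 is ¥6.93/m².
Origin Durland is the FTA partner but 8354.18 is not on the preference list; base rate stands.
Duty = 3,710 × ¥6.93 = ¥25,710.30.
Line 2 (7783.91, Durland, 1,629 units, ¥380,860.20):
Base rate for 7783.91 is 21.5%.
Origin Durland qualifies under the Drenar–Durland agreement and 7783.91 is covered: preferential rate 19.5% applies instead.
The additional-duty order on 7783.91 targets Farena, not Durland; it does not apply.
Duty = ¥380,860.20 × 19.5% = ¥74,267.74.
Line 3 (5548.90, Durland, 1,353 units, ¥238,182.12):
Base rate for 5548.90 is 16.5% + ¥1.22/unit.
Origin Durland is the FTA partner but 5548.90 is not on the preference list; base rate stands.
The additional-duty order on 5548.90 targets Farena, not Durland; it does not apply.
Duty = ¥238,182.12 × 16.5% + 1,353 × ¥1.22 = ¥40,950.71.
Line 4 (2615.71, Durland, 1,176 units, ¥3,234.00):
Base rate for 2615.71 is 24.5%.
Origin Durland qualifies under the Drenar–Durland agreement and 2615.71 is covered: preferential rate 20% applies instead.
Duty = ¥3,234.00 × 20% = ¥646.80.
Total = ¥25,710.30 + ¥74,267.74 + ¥40,950.71 + ¥646.80 = ¥141,575.55.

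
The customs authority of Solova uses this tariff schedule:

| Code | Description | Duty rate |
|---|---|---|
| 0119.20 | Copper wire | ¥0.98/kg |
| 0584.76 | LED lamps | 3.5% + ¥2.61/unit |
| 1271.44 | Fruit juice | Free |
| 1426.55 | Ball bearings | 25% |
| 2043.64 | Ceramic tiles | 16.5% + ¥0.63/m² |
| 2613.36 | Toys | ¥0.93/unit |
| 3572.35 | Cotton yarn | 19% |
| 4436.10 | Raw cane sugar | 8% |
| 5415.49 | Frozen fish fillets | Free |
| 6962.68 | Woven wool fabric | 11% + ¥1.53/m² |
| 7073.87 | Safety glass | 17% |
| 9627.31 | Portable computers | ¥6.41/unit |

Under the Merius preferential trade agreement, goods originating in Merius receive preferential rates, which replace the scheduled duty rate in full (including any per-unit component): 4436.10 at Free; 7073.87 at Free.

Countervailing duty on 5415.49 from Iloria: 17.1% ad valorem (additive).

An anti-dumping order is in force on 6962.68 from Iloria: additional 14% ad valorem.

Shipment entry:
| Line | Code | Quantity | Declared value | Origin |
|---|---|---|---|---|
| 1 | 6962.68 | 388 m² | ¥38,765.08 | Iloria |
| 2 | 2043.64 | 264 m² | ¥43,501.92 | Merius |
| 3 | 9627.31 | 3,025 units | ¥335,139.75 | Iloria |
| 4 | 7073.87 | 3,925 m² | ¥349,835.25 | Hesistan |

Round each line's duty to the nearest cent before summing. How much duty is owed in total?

¥96,491.29

Line 1 (6962.68, Iloria, 388 m², ¥38,765.08):
Base rate for 6962.68 is 11% + ¥1.53/m².
Additional duty on 6962.68 from Iloria: +14%. Applied ad valorem rate: 11% + 14% = 25%.
Duty = ¥38,765.08 × 25% + 388 × ¥1.53 = ¥10,284.91.
Line 2 (2043.64, Merius, 264 m², ¥43,501.92):
Base rate for 2043.64 is 16.5% + ¥0.63/m².
Origin Merius is the FTA partner but 2043.64 is not on the preference list; base rate stands.
Duty = ¥43,501.92 × 16.5% + 264 × ¥0.63 = ¥7,344.14.
Line 3 (9627.31, Iloria, 3,025 units, ¥335,139.75):
Base rate for 9627.31 is ¥6.41/unit.
Duty = 3,025 × ¥6.41 = ¥19,390.25.
Line 4 (7073.87, Hesistan, 3,925 m², ¥349,835.25):
Base rate for 7073.87 is 17%.
7073.87 has an FTA preferential rate, but origin Hesistan is not Merius; base rate stands.
Duty = ¥349,835.25 × 17% = ¥59,471.99.
Total = ¥10,284.91 + ¥7,344.14 + ¥19,390.25 + ¥59,471.99 = ¥96,491.29.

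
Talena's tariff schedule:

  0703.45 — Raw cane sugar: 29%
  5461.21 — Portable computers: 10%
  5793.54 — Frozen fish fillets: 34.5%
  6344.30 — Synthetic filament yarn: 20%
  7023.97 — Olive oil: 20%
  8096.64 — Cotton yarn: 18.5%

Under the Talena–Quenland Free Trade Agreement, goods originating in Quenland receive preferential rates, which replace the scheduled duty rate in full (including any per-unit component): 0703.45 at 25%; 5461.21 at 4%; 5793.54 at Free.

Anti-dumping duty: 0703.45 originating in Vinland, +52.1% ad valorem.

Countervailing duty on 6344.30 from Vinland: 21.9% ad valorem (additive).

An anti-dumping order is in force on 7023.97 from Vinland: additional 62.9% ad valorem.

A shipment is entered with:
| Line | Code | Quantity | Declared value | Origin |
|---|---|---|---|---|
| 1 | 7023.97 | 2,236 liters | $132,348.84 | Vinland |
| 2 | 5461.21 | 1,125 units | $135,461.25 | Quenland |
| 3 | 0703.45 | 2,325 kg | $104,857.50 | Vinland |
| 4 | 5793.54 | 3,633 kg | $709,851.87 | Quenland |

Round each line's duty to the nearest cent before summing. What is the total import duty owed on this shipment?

$200,175.07

Line 1 (7023.97, Vinland, 2,236 liters, $132,348.84):
Base rate for 7023.97 is 20%.
Additional duty on 7023.97 from Vinland: +62.9%. Applied ad valorem rate: 20% + 62.9% = 82.9%.
Duty = $132,348.84 × 82.9% = $109,717.19.
Line 2 (5461.21, Quenland, 1,125 units, $135,461.25):
Base rate for 5461.21 is 10%.
Origin Quenland qualifies under the Talena–Quenland agreement and 5461.21 is covered: preferential rate 4% applies instead.
Duty = $135,461.25 × 4% = $5,418.45.
Line 3 (0703.45, Vinland, 2,325 kg, $104,857.50):
Base rate for 0703.45 is 29%.
0703.45 has an FTA preferential rate, but origin Vinland is not Quenland; base rate stands.
Additional duty on 0703.45 from Vinland: +52.1%. Applied ad valorem rate: 29% + 52.1% = 81.1%.
Duty = $104,857.50 × 81.1% = $85,039.43.
Line 4 (5793.54, Quenland, 3,633 kg, $709,851.87):
Base rate for 5793.54 is 34.5%.
Origin Quenland qualifies under the Talena–Quenland agreement and 5793.54 is covered: preferential rate Free applies instead.
Duty = $709,851.87 × 0% = $0.00.
Total = $109,717.19 + $5,418.45 + $85,039.43 + $0.00 = $200,175.07.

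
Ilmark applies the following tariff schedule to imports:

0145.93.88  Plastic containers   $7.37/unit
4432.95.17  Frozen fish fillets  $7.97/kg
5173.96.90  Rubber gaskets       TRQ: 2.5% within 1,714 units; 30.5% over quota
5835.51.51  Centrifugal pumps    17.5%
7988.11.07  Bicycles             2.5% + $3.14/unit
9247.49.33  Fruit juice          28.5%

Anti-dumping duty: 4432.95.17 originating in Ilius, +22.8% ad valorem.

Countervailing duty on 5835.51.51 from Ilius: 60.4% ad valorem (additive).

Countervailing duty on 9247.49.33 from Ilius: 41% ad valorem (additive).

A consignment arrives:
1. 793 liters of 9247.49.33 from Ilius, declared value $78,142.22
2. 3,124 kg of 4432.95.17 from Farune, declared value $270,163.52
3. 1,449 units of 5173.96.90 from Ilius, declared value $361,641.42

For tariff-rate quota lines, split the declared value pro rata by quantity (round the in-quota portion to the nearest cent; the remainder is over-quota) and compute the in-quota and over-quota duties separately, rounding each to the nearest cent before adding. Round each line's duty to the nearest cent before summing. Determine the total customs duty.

Line 1 (9247.49.33, Ilius, 793 liters, $78,142.22):
Base rate for 9247.49.33 is 28.5%.
Additional duty on 9247.49.33 from Ilius: +41%. Applied ad valorem rate: 28.5% + 41% = 69.5%.
Duty = $78,142.22 × 69.5% = $54,308.84.
Line 2 (4432.95.17, Farune, 3,124 kg, $270,163.52):
Base rate for 4432.95.17 is $7.97/kg.
The additional-duty order on 4432.95.17 targets Ilius, not Farune; it does not apply.
Duty = 3,124 × $7.97 = $24,898.28.
Line 3 (5173.96.90, Ilius, 1,449 units, $361,641.42):
Code 5173.96.90 is under a tariff-rate quota (threshold 1,714 units). Quantity 1,449 units is within the quota, so the in-quota rate 2.5% applies to the full value.
Duty = $361,641.42 × 2.5% = $9,041.04.
Total = $54,308.84 + $24,898.28 + $9,041.04 = $88,248.16.

$88,248.16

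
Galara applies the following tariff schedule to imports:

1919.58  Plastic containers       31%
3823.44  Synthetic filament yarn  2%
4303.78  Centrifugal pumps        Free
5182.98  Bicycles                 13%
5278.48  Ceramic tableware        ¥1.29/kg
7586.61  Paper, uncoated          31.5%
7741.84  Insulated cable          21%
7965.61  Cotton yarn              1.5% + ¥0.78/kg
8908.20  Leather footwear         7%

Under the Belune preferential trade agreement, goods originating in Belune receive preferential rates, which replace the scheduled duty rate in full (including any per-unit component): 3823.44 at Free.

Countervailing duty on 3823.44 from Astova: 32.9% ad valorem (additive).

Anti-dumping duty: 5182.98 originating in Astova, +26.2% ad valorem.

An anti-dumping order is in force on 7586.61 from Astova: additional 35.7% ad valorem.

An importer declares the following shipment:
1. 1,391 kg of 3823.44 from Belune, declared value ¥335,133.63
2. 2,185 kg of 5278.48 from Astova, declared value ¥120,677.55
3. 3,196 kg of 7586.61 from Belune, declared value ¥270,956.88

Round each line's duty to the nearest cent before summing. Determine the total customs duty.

¥88,170.07

Line 1 (3823.44, Belune, 1,391 kg, ¥335,133.63):
Base rate for 3823.44 is 2%.
Origin Belune qualifies under the Galara–Belune agreement and 3823.44 is covered: preferential rate Free applies instead.
The additional-duty order on 3823.44 targets Astova, not Belune; it does not apply.
Duty = ¥335,133.63 × 0% = ¥0.00.
Line 2 (5278.48, Astova, 2,185 kg, ¥120,677.55):
Base rate for 5278.48 is ¥1.29/kg.
Duty = 2,185 × ¥1.29 = ¥2,818.65.
Line 3 (7586.61, Belune, 3,196 kg, ¥270,956.88):
Base rate for 7586.61 is 31.5%.
Origin Belune is the FTA partner but 7586.61 is not on the preference list; base rate stands.
The additional-duty order on 7586.61 targets Astova, not Belune; it does not apply.
Duty = ¥270,956.88 × 31.5% = ¥85,351.42.
Total = ¥0.00 + ¥2,818.65 + ¥85,351.42 = ¥88,170.07.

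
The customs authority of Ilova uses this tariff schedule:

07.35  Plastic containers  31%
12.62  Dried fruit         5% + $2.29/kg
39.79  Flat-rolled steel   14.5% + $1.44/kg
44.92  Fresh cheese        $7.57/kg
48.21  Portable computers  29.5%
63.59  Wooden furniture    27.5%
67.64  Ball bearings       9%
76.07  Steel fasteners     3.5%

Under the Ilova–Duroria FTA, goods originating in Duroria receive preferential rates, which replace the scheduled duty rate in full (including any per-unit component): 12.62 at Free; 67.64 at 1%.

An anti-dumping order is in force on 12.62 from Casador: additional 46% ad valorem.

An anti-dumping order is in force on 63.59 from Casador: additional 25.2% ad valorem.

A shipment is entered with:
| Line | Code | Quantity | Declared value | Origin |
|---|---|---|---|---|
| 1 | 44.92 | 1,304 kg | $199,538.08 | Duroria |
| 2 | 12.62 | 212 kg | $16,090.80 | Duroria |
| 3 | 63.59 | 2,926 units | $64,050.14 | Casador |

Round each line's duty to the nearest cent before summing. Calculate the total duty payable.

Line 1 (44.92, Duroria, 1,304 kg, $199,538.08):
Base rate for 44.92 is $7.57/kg.
Origin Duroria is the FTA partner but 44.92 is not on the preference list; base rate stands.
Duty = 1,304 × $7.57 = $9,871.28.
Line 2 (12.62, Duroria, 212 kg, $16,090.80):
Base rate for 12.62 is 5% + $2.29/kg.
Origin Duroria qualifies under the Ilova–Duroria agreement and 12.62 is covered: preferential rate Free applies instead.
The additional-duty order on 12.62 targets Casador, not Duroria; it does not apply.
Duty = $16,090.80 × 0% = $0.00.
Line 3 (63.59, Casador, 2,926 units, $64,050.14):
Base rate for 63.59 is 27.5%.
Additional duty on 63.59 from Casador: +25.2%. Applied ad valorem rate: 27.5% + 25.2% = 52.7%.
Duty = $64,050.14 × 52.7% = $33,754.42.
Total = $9,871.28 + $0.00 + $33,754.42 = $43,625.70.

$43,625.70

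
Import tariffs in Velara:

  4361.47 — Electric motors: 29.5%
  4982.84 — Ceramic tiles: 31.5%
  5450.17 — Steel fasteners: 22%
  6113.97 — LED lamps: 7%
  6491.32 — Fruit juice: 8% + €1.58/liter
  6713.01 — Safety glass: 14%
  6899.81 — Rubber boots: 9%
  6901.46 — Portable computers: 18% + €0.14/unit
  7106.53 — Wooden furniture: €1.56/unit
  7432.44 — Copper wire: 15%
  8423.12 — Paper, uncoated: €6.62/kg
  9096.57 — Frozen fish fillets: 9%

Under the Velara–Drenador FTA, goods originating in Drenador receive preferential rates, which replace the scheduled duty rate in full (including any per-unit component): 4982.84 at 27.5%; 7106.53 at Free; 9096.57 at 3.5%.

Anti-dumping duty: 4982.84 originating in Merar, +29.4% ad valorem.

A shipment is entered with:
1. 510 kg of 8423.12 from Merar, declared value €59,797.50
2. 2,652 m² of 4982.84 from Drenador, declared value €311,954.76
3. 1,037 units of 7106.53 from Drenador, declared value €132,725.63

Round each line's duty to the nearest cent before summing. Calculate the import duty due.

Line 1 (8423.12, Merar, 510 kg, €59,797.50):
Base rate for 8423.12 is €6.62/kg.
Duty = 510 × €6.62 = €3,376.20.
Line 2 (4982.84, Drenador, 2,652 m², €311,954.76):
Base rate for 4982.84 is 31.5%.
Origin Drenador qualifies under the Velara–Drenador agreement and 4982.84 is covered: preferential rate 27.5% applies instead.
The additional-duty order on 4982.84 targets Merar, not Drenador; it does not apply.
Duty = €311,954.76 × 27.5% = €85,787.56.
Line 3 (7106.53, Drenador, 1,037 units, €132,725.63):
Base rate for 7106.53 is €1.56/unit.
Origin Drenador qualifies under the Velara–Drenador agreement and 7106.53 is covered: preferential rate Free applies instead.
Duty = €132,725.63 × 0% = €0.00.
Total = €3,376.20 + €85,787.56 + €0.00 = €89,163.76.

€89,163.76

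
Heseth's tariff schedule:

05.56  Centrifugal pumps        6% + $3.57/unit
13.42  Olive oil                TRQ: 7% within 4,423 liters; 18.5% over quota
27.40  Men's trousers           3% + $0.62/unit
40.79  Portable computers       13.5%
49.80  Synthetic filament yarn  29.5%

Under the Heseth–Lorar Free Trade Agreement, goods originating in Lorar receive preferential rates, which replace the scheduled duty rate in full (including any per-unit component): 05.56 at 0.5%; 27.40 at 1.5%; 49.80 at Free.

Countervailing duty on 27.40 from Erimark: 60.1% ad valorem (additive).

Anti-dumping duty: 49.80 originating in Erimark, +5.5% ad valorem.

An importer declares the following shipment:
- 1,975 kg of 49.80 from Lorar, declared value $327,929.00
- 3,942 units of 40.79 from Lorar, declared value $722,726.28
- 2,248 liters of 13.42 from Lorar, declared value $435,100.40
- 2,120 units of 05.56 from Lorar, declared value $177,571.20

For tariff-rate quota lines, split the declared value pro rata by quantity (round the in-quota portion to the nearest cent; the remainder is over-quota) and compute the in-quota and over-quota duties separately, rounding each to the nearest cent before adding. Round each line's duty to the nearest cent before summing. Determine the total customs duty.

Line 1 (49.80, Lorar, 1,975 kg, $327,929.00):
Base rate for 49.80 is 29.5%.
Origin Lorar qualifies under the Heseth–Lorar agreement and 49.80 is covered: preferential rate Free applies instead.
The additional-duty order on 49.80 targets Erimark, not Lorar; it does not apply.
Duty = $327,929.00 × 0% = $0.00.
Line 2 (40.79, Lorar, 3,942 units, $722,726.28):
Base rate for 40.79 is 13.5%.
Origin Lorar is the FTA partner but 40.79 is not on the preference list; base rate stands.
Duty = $722,726.28 × 13.5% = $97,568.05.
Line 3 (13.42, Lorar, 2,248 liters, $435,100.40):
Code 13.42 is under a tariff-rate quota (threshold 4,423 liters). Quantity 2,248 liters is within the quota, so the in-quota rate 7% applies to the full value.
Duty = $435,100.40 × 7% = $30,457.03.
Line 4 (05.56, Lorar, 2,120 units, $177,571.20):
Base rate for 05.56 is 6% + $3.57/unit.
Origin Lorar qualifies under the Heseth–Lorar agreement and 05.56 is covered: preferential rate 0.5% applies instead.
Duty = $177,571.20 × 0.5% = $887.86.
Total = $0.00 + $97,568.05 + $30,457.03 + $887.86 = $128,912.94.

$128,912.94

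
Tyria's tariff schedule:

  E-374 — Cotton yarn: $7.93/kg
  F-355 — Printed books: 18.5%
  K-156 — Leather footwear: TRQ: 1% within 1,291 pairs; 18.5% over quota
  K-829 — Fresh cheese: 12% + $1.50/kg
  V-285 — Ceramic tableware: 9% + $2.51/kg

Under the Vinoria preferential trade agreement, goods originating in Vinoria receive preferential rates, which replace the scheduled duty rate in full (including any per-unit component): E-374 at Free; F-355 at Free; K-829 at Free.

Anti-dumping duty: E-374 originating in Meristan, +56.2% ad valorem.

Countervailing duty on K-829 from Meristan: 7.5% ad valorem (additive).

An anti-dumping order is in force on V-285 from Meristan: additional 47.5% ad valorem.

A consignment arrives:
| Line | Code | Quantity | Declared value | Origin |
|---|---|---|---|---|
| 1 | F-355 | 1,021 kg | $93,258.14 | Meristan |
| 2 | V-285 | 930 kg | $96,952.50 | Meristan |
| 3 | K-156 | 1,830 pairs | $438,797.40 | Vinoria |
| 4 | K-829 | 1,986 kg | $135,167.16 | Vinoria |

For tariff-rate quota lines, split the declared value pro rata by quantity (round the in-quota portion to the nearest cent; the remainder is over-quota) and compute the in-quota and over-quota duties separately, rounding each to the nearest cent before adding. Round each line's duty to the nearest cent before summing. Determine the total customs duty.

$101,370.44

Line 1 (F-355, Meristan, 1,021 kg, $93,258.14):
Base rate for F-355 is 18.5%.
F-355 has an FTA preferential rate, but origin Meristan is not Vinoria; base rate stands.
Duty = $93,258.14 × 18.5% = $17,252.76.
Line 2 (V-285, Meristan, 930 kg, $96,952.50):
Base rate for V-285 is 9% + $2.51/kg.
Additional duty on V-285 from Meristan: +47.5%. Applied ad valorem rate: 9% + 47.5% = 56.5%.
Duty = $96,952.50 × 56.5% + 930 × $2.51 = $57,112.46.
Line 3 (K-156, Vinoria, 1,830 pairs, $438,797.40):
Code K-156 is under a tariff-rate quota (threshold 1,291 pairs). In-quota: 1,291 pairs at 1%; over-quota: 539 pairs at 18.5%.
Pro-rata value split: in-quota = $438,797.40 × 1,291/1,830 = $309,555.98; over-quota = $438,797.40 − $309,555.98 = $129,241.42.
In-quota duty = $309,555.98 × 1% = $3,095.56. Over-quota duty = $129,241.42 × 18.5% = $23,909.66.
Line duty = $3,095.56 + $23,909.66 = $27,005.22.
Line 4 (K-829, Vinoria, 1,986 kg, $135,167.16):
Base rate for K-829 is 12% + $1.50/kg.
Origin Vinoria qualifies under the Tyria–Vinoria agreement and K-829 is covered: preferential rate Free applies instead.
The additional-duty order on K-829 targets Meristan, not Vinoria; it does not apply.
Duty = $135,167.16 × 0% = $0.00.
Total = $17,252.76 + $57,112.46 + $27,005.22 + $0.00 = $101,370.44.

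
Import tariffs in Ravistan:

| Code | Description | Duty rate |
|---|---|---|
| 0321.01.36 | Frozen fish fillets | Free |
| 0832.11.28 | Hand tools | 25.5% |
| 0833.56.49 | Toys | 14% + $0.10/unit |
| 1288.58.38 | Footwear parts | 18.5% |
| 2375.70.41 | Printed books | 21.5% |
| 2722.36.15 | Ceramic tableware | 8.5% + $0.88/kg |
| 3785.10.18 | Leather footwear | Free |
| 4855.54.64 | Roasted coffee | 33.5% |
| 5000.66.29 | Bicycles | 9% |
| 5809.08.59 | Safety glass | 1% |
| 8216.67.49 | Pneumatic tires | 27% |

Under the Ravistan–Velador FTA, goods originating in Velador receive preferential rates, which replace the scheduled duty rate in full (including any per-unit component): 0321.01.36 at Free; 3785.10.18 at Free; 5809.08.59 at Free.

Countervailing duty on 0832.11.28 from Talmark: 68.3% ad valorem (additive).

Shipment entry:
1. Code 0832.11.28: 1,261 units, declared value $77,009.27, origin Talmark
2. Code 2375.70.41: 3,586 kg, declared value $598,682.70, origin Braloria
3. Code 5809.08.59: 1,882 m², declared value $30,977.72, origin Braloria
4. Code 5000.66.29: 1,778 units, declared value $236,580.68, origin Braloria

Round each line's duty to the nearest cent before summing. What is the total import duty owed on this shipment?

Line 1 (0832.11.28, Talmark, 1,261 units, $77,009.27):
Base rate for 0832.11.28 is 25.5%.
Additional duty on 0832.11.28 from Talmark: +68.3%. Applied ad valorem rate: 25.5% + 68.3% = 93.8%.
Duty = $77,009.27 × 93.8% = $72,234.70.
Line 2 (2375.70.41, Braloria, 3,586 kg, $598,682.70):
Base rate for 2375.70.41 is 21.5%.
Duty = $598,682.70 × 21.5% = $128,716.78.
Line 3 (5809.08.59, Braloria, 1,882 m², $30,977.72):
Base rate for 5809.08.59 is 1%.
5809.08.59 has an FTA preferential rate, but origin Braloria is not Velador; base rate stands.
Duty = $30,977.72 × 1% = $309.78.
Line 4 (5000.66.29, Braloria, 1,778 units, $236,580.68):
Base rate for 5000.66.29 is 9%.
Duty = $236,580.68 × 9% = $21,292.26.
Total = $72,234.70 + $128,716.78 + $309.78 + $21,292.26 = $222,553.52.

$222,553.52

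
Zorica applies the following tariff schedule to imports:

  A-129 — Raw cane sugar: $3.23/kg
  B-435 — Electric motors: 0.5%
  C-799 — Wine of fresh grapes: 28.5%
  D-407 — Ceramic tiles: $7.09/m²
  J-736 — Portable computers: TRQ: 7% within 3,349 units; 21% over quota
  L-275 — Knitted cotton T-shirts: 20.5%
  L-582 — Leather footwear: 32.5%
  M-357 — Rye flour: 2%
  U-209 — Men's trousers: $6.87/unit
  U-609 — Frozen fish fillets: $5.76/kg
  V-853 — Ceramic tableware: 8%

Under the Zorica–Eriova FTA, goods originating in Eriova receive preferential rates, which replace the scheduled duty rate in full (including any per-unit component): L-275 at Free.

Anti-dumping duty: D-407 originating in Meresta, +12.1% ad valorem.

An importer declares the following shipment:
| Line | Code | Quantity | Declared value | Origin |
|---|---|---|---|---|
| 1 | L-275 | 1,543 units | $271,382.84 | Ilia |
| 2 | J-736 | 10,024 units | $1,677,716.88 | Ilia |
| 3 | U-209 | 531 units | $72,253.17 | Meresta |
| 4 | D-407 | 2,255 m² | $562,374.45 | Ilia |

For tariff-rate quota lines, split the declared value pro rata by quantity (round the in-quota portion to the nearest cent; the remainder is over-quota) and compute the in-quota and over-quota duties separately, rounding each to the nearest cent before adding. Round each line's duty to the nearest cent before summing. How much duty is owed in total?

Line 1 (L-275, Ilia, 1,543 units, $271,382.84):
Base rate for L-275 is 20.5%.
L-275 has an FTA preferential rate, but origin Ilia is not Eriova; base rate stands.
Duty = $271,382.84 × 20.5% = $55,633.48.
Line 2 (J-736, Ilia, 10,024 units, $1,677,716.88):
Code J-736 is under a tariff-rate quota (threshold 3,349 units). In-quota: 3,349 units at 7%; over-quota: 6,675 units at 21%.
Pro-rata value split: in-quota = $1,677,716.88 × 3,349/10,024 = $560,522.13; over-quota = $1,677,716.88 − $560,522.13 = $1,117,194.75.
In-quota duty = $560,522.13 × 7% = $39,236.55. Over-quota duty = $1,117,194.75 × 21% = $234,610.90.
Line duty = $39,236.55 + $234,610.90 = $273,847.45.
Line 3 (U-209, Meresta, 531 units, $72,253.17):
Base rate for U-209 is $6.87/unit.
Duty = 531 × $6.87 = $3,647.97.
Line 4 (D-407, Ilia, 2,255 m², $562,374.45):
Base rate for D-407 is $7.09/m².
The additional-duty order on D-407 targets Meresta, not Ilia; it does not apply.
Duty = 2,255 × $7.09 = $15,987.95.
Total = $55,633.48 + $273,847.45 + $3,647.97 + $15,987.95 = $349,116.85.

$349,116.85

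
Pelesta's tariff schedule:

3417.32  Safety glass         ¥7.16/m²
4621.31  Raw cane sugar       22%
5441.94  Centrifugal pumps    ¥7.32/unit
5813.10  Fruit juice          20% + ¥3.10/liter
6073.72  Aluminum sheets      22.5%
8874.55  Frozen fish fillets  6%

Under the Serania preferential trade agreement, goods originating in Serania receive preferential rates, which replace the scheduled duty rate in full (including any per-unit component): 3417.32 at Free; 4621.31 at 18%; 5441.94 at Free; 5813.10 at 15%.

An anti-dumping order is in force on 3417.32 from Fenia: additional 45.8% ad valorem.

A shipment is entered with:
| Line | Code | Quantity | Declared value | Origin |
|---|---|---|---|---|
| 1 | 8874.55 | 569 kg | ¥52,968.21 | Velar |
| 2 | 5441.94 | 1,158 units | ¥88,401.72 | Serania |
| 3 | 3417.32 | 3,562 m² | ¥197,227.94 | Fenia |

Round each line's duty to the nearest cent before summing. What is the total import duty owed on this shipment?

Line 1 (8874.55, Velar, 569 kg, ¥52,968.21):
Base rate for 8874.55 is 6%.
Duty = ¥52,968.21 × 6% = ¥3,178.09.
Line 2 (5441.94, Serania, 1,158 units, ¥88,401.72):
Base rate for 5441.94 is ¥7.32/unit.
Origin Serania qualifies under the Pelesta–Serania agreement and 5441.94 is covered: preferential rate Free applies instead.
Duty = ¥88,401.72 × 0% = ¥0.00.
Line 3 (3417.32, Fenia, 3,562 m², ¥197,227.94):
Base rate for 3417.32 is ¥7.16/m².
3417.32 has an FTA preferential rate, but origin Fenia is not Serania; base rate stands.
Additional duty on 3417.32 from Fenia: +45.8% ad valorem. Applied ad valorem rate = 45.8%.
Duty = ¥197,227.94 × 45.8% + 3,562 × ¥7.16 = ¥115,834.32.
Total = ¥3,178.09 + ¥0.00 + ¥115,834.32 = ¥119,012.41.

¥119,012.41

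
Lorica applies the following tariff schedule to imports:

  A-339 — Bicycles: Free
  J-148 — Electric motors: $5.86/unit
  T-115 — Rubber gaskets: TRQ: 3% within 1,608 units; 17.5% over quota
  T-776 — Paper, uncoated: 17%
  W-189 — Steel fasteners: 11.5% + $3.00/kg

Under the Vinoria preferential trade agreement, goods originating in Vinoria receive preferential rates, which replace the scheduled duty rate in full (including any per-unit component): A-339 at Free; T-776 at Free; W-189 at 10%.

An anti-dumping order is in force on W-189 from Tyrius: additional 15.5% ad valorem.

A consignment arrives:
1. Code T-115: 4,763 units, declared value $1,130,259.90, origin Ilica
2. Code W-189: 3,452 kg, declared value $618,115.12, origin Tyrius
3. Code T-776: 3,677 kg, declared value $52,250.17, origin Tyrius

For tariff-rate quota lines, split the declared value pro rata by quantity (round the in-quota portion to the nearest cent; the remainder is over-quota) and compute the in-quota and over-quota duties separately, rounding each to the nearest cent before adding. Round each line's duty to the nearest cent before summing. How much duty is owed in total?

$328,596.22

Line 1 (T-115, Ilica, 4,763 units, $1,130,259.90):
Code T-115 is under a tariff-rate quota (threshold 1,608 units). In-quota: 1,608 units at 3%; over-quota: 3,155 units at 17.5%.
Pro-rata value split: in-quota = $1,130,259.90 × 1,608/4,763 = $381,578.40; over-quota = $1,130,259.90 − $381,578.40 = $748,681.50.
In-quota duty = $381,578.40 × 3% = $11,447.35. Over-quota duty = $748,681.50 × 17.5% = $131,019.26.
Line duty = $11,447.35 + $131,019.26 = $142,466.61.
Line 2 (W-189, Tyrius, 3,452 kg, $618,115.12):
Base rate for W-189 is 11.5% + $3.00/kg.
W-189 has an FTA preferential rate, but origin Tyrius is not Vinoria; base rate stands.
Additional duty on W-189 from Tyrius: +15.5%. Applied ad valorem rate: 11.5% + 15.5% = 27%.
Duty = $618,115.12 × 27% + 3,452 × $3.00 = $177,247.08.
Line 3 (T-776, Tyrius, 3,677 kg, $52,250.17):
Base rate for T-776 is 17%.
T-776 has an FTA preferential rate, but origin Tyrius is not Vinoria; base rate stands.
Duty = $52,250.17 × 17% = $8,882.53.
Total = $142,466.61 + $177,247.08 + $8,882.53 = $328,596.22.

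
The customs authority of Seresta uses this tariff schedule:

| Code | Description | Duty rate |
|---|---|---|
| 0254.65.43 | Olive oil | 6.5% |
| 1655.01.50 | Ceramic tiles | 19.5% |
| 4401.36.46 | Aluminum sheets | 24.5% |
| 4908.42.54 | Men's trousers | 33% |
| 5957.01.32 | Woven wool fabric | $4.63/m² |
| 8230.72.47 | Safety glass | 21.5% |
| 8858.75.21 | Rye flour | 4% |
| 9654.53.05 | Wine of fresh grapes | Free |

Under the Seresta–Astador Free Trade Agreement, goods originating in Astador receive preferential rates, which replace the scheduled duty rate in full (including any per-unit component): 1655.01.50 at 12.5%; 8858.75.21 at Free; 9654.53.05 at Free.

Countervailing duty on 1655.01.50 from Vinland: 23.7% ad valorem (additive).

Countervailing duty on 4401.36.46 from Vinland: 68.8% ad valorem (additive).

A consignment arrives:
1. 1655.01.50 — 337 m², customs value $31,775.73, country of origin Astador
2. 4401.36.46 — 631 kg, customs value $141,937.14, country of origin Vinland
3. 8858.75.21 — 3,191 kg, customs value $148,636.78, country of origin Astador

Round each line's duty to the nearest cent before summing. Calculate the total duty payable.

Line 1 (1655.01.50, Astador, 337 m², $31,775.73):
Base rate for 1655.01.50 is 19.5%.
Origin Astador qualifies under the Seresta–Astador agreement and 1655.01.50 is covered: preferential rate 12.5% applies instead.
The additional-duty order on 1655.01.50 targets Vinland, not Astador; it does not apply.
Duty = $31,775.73 × 12.5% = $3,971.97.
Line 2 (4401.36.46, Vinland, 631 kg, $141,937.14):
Base rate for 4401.36.46 is 24.5%.
Additional duty on 4401.36.46 from Vinland: +68.8%. Applied ad valorem rate: 24.5% + 68.8% = 93.3%.
Duty = $141,937.14 × 93.3% = $132,427.35.
Line 3 (8858.75.21, Astador, 3,191 kg, $148,636.78):
Base rate for 8858.75.21 is 4%.
Origin Astador qualifies under the Seresta–Astador agreement and 8858.75.21 is covered: preferential rate Free applies instead.
Duty = $148,636.78 × 0% = $0.00.
Total = $3,971.97 + $132,427.35 + $0.00 = $136,399.32.

$136,399.32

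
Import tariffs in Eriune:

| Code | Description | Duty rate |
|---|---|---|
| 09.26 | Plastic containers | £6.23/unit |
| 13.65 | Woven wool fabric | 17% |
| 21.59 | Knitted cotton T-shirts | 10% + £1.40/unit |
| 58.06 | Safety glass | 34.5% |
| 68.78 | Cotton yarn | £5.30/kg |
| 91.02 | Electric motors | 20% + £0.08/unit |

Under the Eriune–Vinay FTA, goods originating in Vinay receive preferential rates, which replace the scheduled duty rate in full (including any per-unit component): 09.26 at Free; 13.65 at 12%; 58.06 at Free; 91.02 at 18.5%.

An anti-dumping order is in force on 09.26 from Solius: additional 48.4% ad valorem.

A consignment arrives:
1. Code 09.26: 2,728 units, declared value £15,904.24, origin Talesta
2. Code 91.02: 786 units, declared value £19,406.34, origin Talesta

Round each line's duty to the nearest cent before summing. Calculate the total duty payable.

£20,939.59

Line 1 (09.26, Talesta, 2,728 units, £15,904.24):
Base rate for 09.26 is £6.23/unit.
09.26 has an FTA preferential rate, but origin Talesta is not Vinay; base rate stands.
The additional-duty order on 09.26 targets Solius, not Talesta; it does not apply.
Duty = 2,728 × £6.23 = £16,995.44.
Line 2 (91.02, Talesta, 786 units, £19,406.34):
Base rate for 91.02 is 20% + £0.08/unit.
91.02 has an FTA preferential rate, but origin Talesta is not Vinay; base rate stands.
Duty = £19,406.34 × 20% + 786 × £0.08 = £3,944.15.
Total = £16,995.44 + £3,944.15 = £20,939.59.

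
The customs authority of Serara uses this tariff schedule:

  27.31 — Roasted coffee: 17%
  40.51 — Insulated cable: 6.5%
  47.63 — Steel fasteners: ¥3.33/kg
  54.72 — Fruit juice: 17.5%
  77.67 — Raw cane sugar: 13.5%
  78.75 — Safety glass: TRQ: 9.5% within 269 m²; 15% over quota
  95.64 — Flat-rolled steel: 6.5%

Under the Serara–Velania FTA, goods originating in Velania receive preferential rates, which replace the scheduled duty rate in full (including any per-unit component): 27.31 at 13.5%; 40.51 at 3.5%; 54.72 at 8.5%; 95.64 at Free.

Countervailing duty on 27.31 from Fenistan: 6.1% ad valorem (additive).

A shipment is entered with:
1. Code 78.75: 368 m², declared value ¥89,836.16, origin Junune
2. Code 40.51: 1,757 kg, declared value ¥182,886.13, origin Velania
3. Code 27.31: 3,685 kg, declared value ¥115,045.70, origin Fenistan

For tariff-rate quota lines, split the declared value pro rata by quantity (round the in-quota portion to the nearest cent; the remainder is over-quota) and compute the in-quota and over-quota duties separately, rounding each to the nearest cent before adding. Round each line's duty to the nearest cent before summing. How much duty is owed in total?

¥42,840.24

Line 1 (78.75, Junune, 368 m², ¥89,836.16):
Code 78.75 is under a tariff-rate quota (threshold 269 m²). In-quota: 269 m² at 9.5%; over-quota: 99 m² at 15%.
Pro-rata value split: in-quota = ¥89,836.16 × 269/368 = ¥65,668.28; over-quota = ¥89,836.16 − ¥65,668.28 = ¥24,167.88.
In-quota duty = ¥65,668.28 × 9.5% = ¥6,238.49. Over-quota duty = ¥24,167.88 × 15% = ¥3,625.18.
Line duty = ¥6,238.49 + ¥3,625.18 = ¥9,863.67.
Line 2 (40.51, Velania, 1,757 kg, ¥182,886.13):
Base rate for 40.51 is 6.5%.
Origin Velania qualifies under the Serara–Velania agreement and 40.51 is covered: preferential rate 3.5% applies instead.
Duty = ¥182,886.13 × 3.5% = ¥6,401.01.
Line 3 (27.31, Fenistan, 3,685 kg, ¥115,045.70):
Base rate for 27.31 is 17%.
27.31 has an FTA preferential rate, but origin Fenistan is not Velania; base rate stands.
Additional duty on 27.31 from Fenistan: +6.1%. Applied ad valorem rate: 17% + 6.1% = 23.1%.
Duty = ¥115,045.70 × 23.1% = ¥26,575.56.
Total = ¥9,863.67 + ¥6,401.01 + ¥26,575.56 = ¥42,840.24.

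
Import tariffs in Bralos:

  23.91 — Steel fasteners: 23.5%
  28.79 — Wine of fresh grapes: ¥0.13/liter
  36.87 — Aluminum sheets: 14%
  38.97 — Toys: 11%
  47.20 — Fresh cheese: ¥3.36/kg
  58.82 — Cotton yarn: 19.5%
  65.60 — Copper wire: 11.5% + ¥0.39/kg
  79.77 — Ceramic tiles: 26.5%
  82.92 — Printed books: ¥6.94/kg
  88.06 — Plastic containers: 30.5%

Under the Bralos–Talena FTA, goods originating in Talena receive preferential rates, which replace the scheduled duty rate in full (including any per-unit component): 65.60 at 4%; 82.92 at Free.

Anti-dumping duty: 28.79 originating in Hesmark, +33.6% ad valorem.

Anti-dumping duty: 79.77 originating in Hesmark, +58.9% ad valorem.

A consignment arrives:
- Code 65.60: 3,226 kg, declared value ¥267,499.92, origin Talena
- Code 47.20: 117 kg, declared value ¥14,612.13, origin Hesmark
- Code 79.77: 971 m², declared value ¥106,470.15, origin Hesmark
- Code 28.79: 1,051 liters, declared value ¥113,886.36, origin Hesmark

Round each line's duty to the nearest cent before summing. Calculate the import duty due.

¥140,421.08

Line 1 (65.60, Talena, 3,226 kg, ¥267,499.92):
Base rate for 65.60 is 11.5% + ¥0.39/kg.
Origin Talena qualifies under the Bralos–Talena agreement and 65.60 is covered: preferential rate 4% applies instead.
Duty = ¥267,499.92 × 4% = ¥10,700.00.
Line 2 (47.20, Hesmark, 117 kg, ¥14,612.13):
Base rate for 47.20 is ¥3.36/kg.
Duty = 117 × ¥3.36 = ¥393.12.
Line 3 (79.77, Hesmark, 971 m², ¥106,470.15):
Base rate for 79.77 is 26.5%.
Additional duty on 79.77 from Hesmark: +58.9%. Applied ad valorem rate: 26.5% + 58.9% = 85.4%.
Duty = ¥106,470.15 × 85.4% = ¥90,925.51.
Line 4 (28.79, Hesmark, 1,051 liters, ¥113,886.36):
Base rate for 28.79 is ¥0.13/liter.
Additional duty on 28.79 from Hesmark: +33.6% ad valorem. Applied ad valorem rate = 33.6%.
Duty = ¥113,886.36 × 33.6% + 1,051 × ¥0.13 = ¥38,402.45.
Total = ¥10,700.00 + ¥393.12 + ¥90,925.51 + ¥38,402.45 = ¥140,421.08.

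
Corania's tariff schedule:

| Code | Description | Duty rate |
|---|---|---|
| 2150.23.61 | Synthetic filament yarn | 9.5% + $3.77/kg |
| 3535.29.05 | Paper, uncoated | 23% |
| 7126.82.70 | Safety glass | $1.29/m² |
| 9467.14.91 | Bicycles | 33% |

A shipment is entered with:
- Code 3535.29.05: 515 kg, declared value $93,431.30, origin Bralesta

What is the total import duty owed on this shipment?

Line 1 (3535.29.05, Bralesta, 515 kg, $93,431.30):
Base rate for 3535.29.05 is 23%.
Duty = $93,431.30 × 23% = $21,489.20.

$21,489.20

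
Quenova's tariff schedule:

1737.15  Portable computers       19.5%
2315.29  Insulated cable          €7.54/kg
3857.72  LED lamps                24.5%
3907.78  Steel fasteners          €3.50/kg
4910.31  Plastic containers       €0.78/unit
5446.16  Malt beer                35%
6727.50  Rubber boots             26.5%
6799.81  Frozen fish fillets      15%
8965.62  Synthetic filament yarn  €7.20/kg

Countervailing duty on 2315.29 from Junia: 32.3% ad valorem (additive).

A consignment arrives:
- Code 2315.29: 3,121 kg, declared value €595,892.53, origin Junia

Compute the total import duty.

Line 1 (2315.29, Junia, 3,121 kg, €595,892.53):
Base rate for 2315.29 is €7.54/kg.
Additional duty on 2315.29 from Junia: +32.3% ad valorem. Applied ad valorem rate = 32.3%.
Duty = €595,892.53 × 32.3% + 3,121 × €7.54 = €216,005.63.

€216,005.63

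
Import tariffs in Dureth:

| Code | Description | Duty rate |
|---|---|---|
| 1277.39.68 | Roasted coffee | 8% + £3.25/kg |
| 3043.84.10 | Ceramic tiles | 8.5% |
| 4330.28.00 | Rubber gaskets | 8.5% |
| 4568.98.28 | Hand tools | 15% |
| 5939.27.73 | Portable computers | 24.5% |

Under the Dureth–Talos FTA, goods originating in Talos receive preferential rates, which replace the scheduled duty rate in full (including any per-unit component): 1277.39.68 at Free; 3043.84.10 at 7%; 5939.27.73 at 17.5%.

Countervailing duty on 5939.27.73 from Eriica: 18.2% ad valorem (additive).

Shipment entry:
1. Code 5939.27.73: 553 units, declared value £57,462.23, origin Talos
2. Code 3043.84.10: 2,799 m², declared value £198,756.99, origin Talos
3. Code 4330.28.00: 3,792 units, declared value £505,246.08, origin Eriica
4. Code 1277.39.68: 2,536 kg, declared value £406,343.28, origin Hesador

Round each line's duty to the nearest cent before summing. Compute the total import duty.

Line 1 (5939.27.73, Talos, 553 units, £57,462.23):
Base rate for 5939.27.73 is 24.5%.
Origin Talos qualifies under the Dureth–Talos agreement and 5939.27.73 is covered: preferential rate 17.5% applies instead.
The additional-duty order on 5939.27.73 targets Eriica, not Talos; it does not apply.
Duty = £57,462.23 × 17.5% = £10,055.89.
Line 2 (3043.84.10, Talos, 2,799 m², £198,756.99):
Base rate for 3043.84.10 is 8.5%.
Origin Talos qualifies under the Dureth–Talos agreement and 3043.84.10 is covered: preferential rate 7% applies instead.
Duty = £198,756.99 × 7% = £13,912.99.
Line 3 (4330.28.00, Eriica, 3,792 units, £505,246.08):
Base rate for 4330.28.00 is 8.5%.
Duty = £505,246.08 × 8.5% = £42,945.92.
Line 4 (1277.39.68, Hesador, 2,536 kg, £406,343.28):
Base rate for 1277.39.68 is 8% + £3.25/kg.
1277.39.68 has an FTA preferential rate, but origin Hesador is not Talos; base rate stands.
Duty = £406,343.28 × 8% + 2,536 × £3.25 = £40,749.46.
Total = £10,055.89 + £13,912.99 + £42,945.92 + £40,749.46 = £107,664.26.

£107,664.26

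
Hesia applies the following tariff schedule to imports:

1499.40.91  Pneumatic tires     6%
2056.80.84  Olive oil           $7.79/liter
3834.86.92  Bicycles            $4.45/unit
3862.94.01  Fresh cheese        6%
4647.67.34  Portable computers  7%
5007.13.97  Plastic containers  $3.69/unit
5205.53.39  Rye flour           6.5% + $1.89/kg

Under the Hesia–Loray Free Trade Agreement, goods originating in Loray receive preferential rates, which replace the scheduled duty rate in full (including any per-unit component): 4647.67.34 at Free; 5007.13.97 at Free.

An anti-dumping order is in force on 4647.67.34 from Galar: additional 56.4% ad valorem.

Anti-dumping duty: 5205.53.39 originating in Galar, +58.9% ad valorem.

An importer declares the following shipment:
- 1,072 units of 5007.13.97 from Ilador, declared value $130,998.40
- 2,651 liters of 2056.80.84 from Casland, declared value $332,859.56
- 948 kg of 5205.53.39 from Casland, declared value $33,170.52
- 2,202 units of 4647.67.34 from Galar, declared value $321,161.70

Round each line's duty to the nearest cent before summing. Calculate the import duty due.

Line 1 (5007.13.97, Ilador, 1,072 units, $130,998.40):
Base rate for 5007.13.97 is $3.69/unit.
5007.13.97 has an FTA preferential rate, but origin Ilador is not Loray; base rate stands.
Duty = 1,072 × $3.69 = $3,955.68.
Line 2 (2056.80.84, Casland, 2,651 liters, $332,859.56):
Base rate for 2056.80.84 is $7.79/liter.
Duty = 2,651 × $7.79 = $20,651.29.
Line 3 (5205.53.39, Casland, 948 kg, $33,170.52):
Base rate for 5205.53.39 is 6.5% + $1.89/kg.
The additional-duty order on 5205.53.39 targets Galar, not Casland; it does not apply.
Duty = $33,170.52 × 6.5% + 948 × $1.89 = $3,947.80.
Line 4 (4647.67.34, Galar, 2,202 units, $321,161.70):
Base rate for 4647.67.34 is 7%.
4647.67.34 has an FTA preferential rate, but origin Galar is not Loray; base rate stands.
Additional duty on 4647.67.34 from Galar: +56.4%. Applied ad valorem rate: 7% + 56.4% = 63.4%.
Duty = $321,161.70 × 63.4% = $203,616.52.
Total = $3,955.68 + $20,651.29 + $3,947.80 + $203,616.52 = $232,171.29.

$232,171.29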